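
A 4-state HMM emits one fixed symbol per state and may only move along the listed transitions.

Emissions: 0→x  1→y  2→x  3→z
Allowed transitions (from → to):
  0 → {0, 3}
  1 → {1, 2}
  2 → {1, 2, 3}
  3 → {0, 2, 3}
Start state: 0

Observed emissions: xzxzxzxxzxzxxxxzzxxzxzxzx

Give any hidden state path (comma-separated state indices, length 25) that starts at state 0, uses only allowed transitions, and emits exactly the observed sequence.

  t0 'x' -> {0,2}, take 0 (start)
  t1 'z' -> {3}, take 3 (0->3 ok)
  t2 'x' -> {0,2}, take 0 (3->0 ok)
  t3 'z' -> {3}, take 3 (0->3 ok)
  t4 'x' -> {0,2}, take 0 (3->0 ok)
  t5 'z' -> {3}, take 3 (0->3 ok)
  t6 'x' -> {0,2}, take 0 (3->0 ok)
  t7 'x' -> {0,2}, take 0 (0->0 ok)
  t8 'z' -> {3}, take 3 (0->3 ok)
  t9 'x' -> {0,2}, take 0 (3->0 ok)
  t10 'z' -> {3}, take 3 (0->3 ok)
  t11 'x' -> {0,2}, take 0 (3->0 ok)
  t12 'x' -> {0,2}, take 0 (0->0 ok)
  t13 'x' -> {0,2}, take 0 (0->0 ok)
  t14 'x' -> {0,2}, take 0 (0->0 ok)
  t15 'z' -> {3}, take 3 (0->3 ok)
  t16 'z' -> {3}, take 3 (3->3 ok)
  t17 'x' -> {0,2}, take 2 (3->2 ok)
  t18 'x' -> {0,2}, take 2 (2->2 ok)
  t19 'z' -> {3}, take 3 (2->3 ok)
  t20 'x' -> {0,2}, take 0 (3->0 ok)
  t21 'z' -> {3}, take 3 (0->3 ok)
  t22 'x' -> {0,2}, take 2 (3->2 ok)
  t23 'z' -> {3}, take 3 (2->3 ok)
  t24 'x' -> {0,2}, take 0 (3->0 ok)

0,3,0,3,0,3,0,0,3,0,3,0,0,0,0,3,3,2,2,3,0,3,2,3,0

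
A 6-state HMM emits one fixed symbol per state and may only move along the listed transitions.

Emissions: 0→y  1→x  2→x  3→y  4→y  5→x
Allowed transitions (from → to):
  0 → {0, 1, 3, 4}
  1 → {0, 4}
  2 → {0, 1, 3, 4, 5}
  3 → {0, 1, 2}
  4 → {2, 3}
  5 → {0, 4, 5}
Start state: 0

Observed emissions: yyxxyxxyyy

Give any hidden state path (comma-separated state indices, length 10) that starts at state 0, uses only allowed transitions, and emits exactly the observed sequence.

0,4,2,1,4,2,1,0,0,3

  [0] y  {0,3,4}  => 0  start
  [1] y  {0,3,4}  => 4  0->4 ok
  [2] x  {1,2,5}  => 2  4->2 ok
  [3] x  {1,2,5}  => 1  2->1 ok
  [4] y  {0,3,4}  => 4  1->4 ok
  [5] x  {1,2,5}  => 2  4->2 ok
  [6] x  {1,2,5}  => 1  2->1 ok
  [7] y  {0,3,4}  => 0  1->0 ok
  [8] y  {0,3,4}  => 0  0->0 ok
  [9] y  {0,3,4}  => 3  0->3 ok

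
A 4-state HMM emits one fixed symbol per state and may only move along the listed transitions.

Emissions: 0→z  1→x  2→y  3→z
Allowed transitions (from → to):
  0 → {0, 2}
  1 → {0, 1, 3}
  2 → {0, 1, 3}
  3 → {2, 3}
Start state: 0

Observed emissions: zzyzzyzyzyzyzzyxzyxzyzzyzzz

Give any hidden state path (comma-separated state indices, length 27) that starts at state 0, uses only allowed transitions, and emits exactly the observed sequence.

0,0,2,0,0,2,3,2,0,2,0,2,3,3,2,1,0,2,1,3,2,3,3,2,3,3,3

  pos 0: z in {0,3}, choose 0; start
  pos 1: z in {0,3}, choose 0; 0->0 ok
  pos 2: y in {2}, choose 2; 0->2 ok
  pos 3: z in {0,3}, choose 0; 2->0 ok
  pos 4: z in {0,3}, choose 0; 0->0 ok
  pos 5: y in {2}, choose 2; 0->2 ok
  pos 6: z in {0,3}, choose 3; 2->3 ok
  pos 7: y in {2}, choose 2; 3->2 ok
  pos 8: z in {0,3}, choose 0; 2->0 ok
  pos 9: y in {2}, choose 2; 0->2 ok
  pos 10: z in {0,3}, choose 0; 2->0 ok
  pos 11: y in {2}, choose 2; 0->2 ok
  pos 12: z in {0,3}, choose 3; 2->3 ok
  pos 13: z in {0,3}, choose 3; 3->3 ok
  pos 14: y in {2}, choose 2; 3->2 ok
  pos 15: x in {1}, choose 1; 2->1 ok
  pos 16: z in {0,3}, choose 0; 1->0 ok
  pos 17: y in {2}, choose 2; 0->2 ok
  pos 18: x in {1}, choose 1; 2->1 ok
  pos 19: z in {0,3}, choose 3; 1->3 ok
  pos 20: y in {2}, choose 2; 3->2 ok
  pos 21: z in {0,3}, choose 3; 2->3 ok
  pos 22: z in {0,3}, choose 3; 3->3 ok
  pos 23: y in {2}, choose 2; 3->2 ok
  pos 24: z in {0,3}, choose 3; 2->3 ok
  pos 25: z in {0,3}, choose 3; 3->3 ok
  pos 26: z in {0,3}, choose 3; 3->3 ok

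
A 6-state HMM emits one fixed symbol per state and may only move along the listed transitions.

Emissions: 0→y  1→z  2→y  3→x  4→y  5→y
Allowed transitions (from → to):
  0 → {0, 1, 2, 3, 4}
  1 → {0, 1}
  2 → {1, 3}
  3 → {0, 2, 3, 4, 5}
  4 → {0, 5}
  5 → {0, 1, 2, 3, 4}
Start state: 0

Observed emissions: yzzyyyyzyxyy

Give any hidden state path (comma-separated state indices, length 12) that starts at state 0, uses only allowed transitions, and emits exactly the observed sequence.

  [0] y  {0,2,4,5}  => 0  start
  [1] z  {1}  => 1  0->1 ok
  [2] z  {1}  => 1  1->1 ok
  [3] y  {0,2,4,5}  => 0  1->0 ok
  [4] y  {0,2,4,5}  => 0  0->0 ok
  [5] y  {0,2,4,5}  => 4  0->4 ok
  [6] y  {0,2,4,5}  => 0  4->0 ok
  [7] z  {1}  => 1  0->1 ok
  [8] y  {0,2,4,5}  => 0  1->0 ok
  [9] x  {3}  => 3  0->3 ok
  [10] y  {0,2,4,5}  => 4  3->4 ok
  [11] y  {0,2,4,5}  => 5  4->5 ok

0,1,1,0,0,4,0,1,0,3,4,5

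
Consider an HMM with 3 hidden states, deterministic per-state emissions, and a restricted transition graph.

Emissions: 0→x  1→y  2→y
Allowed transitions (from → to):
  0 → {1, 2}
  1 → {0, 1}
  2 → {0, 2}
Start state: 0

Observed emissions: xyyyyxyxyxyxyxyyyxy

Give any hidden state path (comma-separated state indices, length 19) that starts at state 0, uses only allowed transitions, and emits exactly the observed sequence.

0,2,2,2,2,0,1,0,2,0,2,0,2,0,1,1,1,0,2

  t0 'x' -> {0}, take 0 (start)
  t1 'y' -> {1,2}, take 2 (0->2 ok)
  t2 'y' -> {1,2}, take 2 (2->2 ok)
  t3 'y' -> {1,2}, take 2 (2->2 ok)
  t4 'y' -> {1,2}, take 2 (2->2 ok)
  t5 'x' -> {0}, take 0 (2->0 ok)
  t6 'y' -> {1,2}, take 1 (0->1 ok)
  t7 'x' -> {0}, take 0 (1->0 ok)
  t8 'y' -> {1,2}, take 2 (0->2 ok)
  t9 'x' -> {0}, take 0 (2->0 ok)
  t10 'y' -> {1,2}, take 2 (0->2 ok)
  t11 'x' -> {0}, take 0 (2->0 ok)
  t12 'y' -> {1,2}, take 2 (0->2 ok)
  t13 'x' -> {0}, take 0 (2->0 ok)
  t14 'y' -> {1,2}, take 1 (0->1 ok)
  t15 'y' -> {1,2}, take 1 (1->1 ok)
  t16 'y' -> {1,2}, take 1 (1->1 ok)
  t17 'x' -> {0}, take 0 (1->0 ok)
  t18 'y' -> {1,2}, take 2 (0->2 ok)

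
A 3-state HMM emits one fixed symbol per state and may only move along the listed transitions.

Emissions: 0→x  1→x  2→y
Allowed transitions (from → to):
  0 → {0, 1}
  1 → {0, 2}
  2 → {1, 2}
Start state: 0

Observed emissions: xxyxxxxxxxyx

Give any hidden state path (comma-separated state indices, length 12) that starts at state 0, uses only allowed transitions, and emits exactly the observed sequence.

0,1,2,1,0,0,0,1,0,1,2,1

  [0] x  {0,1}  => 0  start
  [1] x  {0,1}  => 1  0->1 ok
  [2] y  {2}  => 2  1->2 ok
  [3] x  {0,1}  => 1  2->1 ok
  [4] x  {0,1}  => 0  1->0 ok
  [5] x  {0,1}  => 0  0->0 ok
  [6] x  {0,1}  => 0  0->0 ok
  [7] x  {0,1}  => 1  0->1 ok
  [8] x  {0,1}  => 0  1->0 ok
  [9] x  {0,1}  => 1  0->1 ok
  [10] y  {2}  => 2  1->2 ok
  [11] x  {0,1}  => 1  2->1 ok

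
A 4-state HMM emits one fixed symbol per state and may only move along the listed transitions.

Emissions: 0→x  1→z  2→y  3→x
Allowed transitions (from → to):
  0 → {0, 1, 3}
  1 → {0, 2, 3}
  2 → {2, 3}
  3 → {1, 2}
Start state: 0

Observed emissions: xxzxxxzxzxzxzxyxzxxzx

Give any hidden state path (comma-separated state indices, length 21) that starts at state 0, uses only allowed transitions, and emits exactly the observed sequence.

0,3,1,0,0,0,1,0,1,0,1,3,1,3,2,3,1,0,0,1,0

  t0 'x' -> {0,3}, take 0 (start)
  t1 'x' -> {0,3}, take 3 (0->3 ok)
  t2 'z' -> {1}, take 1 (3->1 ok)
  t3 'x' -> {0,3}, take 0 (1->0 ok)
  t4 'x' -> {0,3}, take 0 (0->0 ok)
  t5 'x' -> {0,3}, take 0 (0->0 ok)
  t6 'z' -> {1}, take 1 (0->1 ok)
  t7 'x' -> {0,3}, take 0 (1->0 ok)
  t8 'z' -> {1}, take 1 (0->1 ok)
  t9 'x' -> {0,3}, take 0 (1->0 ok)
  t10 'z' -> {1}, take 1 (0->1 ok)
  t11 'x' -> {0,3}, take 3 (1->3 ok)
  t12 'z' -> {1}, take 1 (3->1 ok)
  t13 'x' -> {0,3}, take 3 (1->3 ok)
  t14 'y' -> {2}, take 2 (3->2 ok)
  t15 'x' -> {0,3}, take 3 (2->3 ok)
  t16 'z' -> {1}, take 1 (3->1 ok)
  t17 'x' -> {0,3}, take 0 (1->0 ok)
  t18 'x' -> {0,3}, take 0 (0->0 ok)
  t19 'z' -> {1}, take 1 (0->1 ok)
  t20 'x' -> {0,3}, take 0 (1->0 ok)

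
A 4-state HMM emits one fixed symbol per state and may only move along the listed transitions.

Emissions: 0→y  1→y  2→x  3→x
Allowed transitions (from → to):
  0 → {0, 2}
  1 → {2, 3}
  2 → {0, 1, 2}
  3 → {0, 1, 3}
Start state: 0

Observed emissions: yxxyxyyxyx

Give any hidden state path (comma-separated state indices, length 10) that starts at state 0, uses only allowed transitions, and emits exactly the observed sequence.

  [0] y  {0,1}  => 0  start
  [1] x  {2,3}  => 2  0->2 ok
  [2] x  {2,3}  => 2  2->2 ok
  [3] y  {0,1}  => 0  2->0 ok
  [4] x  {2,3}  => 2  0->2 ok
  [5] y  {0,1}  => 0  2->0 ok
  [6] y  {0,1}  => 0  0->0 ok
  [7] x  {2,3}  => 2  0->2 ok
  [8] y  {0,1}  => 1  2->1 ok
  [9] x  {2,3}  => 3  1->3 ok

0,2,2,0,2,0,0,2,1,3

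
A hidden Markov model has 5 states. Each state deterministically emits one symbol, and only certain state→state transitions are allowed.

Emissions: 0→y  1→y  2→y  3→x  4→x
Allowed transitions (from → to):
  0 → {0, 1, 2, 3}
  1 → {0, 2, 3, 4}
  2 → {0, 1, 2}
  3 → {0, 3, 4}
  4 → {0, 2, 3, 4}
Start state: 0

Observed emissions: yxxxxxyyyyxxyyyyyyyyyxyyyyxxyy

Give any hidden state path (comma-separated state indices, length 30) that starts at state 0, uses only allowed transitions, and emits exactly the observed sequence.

0,3,4,4,3,3,0,2,0,0,3,4,2,1,2,2,1,2,2,2,0,3,0,1,2,1,4,3,0,1

  [0] y  {0,1,2}  => 0  start
  [1] x  {3,4}  => 3  0->3 ok
  [2] x  {3,4}  => 4  3->4 ok
  [3] x  {3,4}  => 4  4->4 ok
  [4] x  {3,4}  => 3  4->3 ok
  [5] x  {3,4}  => 3  3->3 ok
  [6] y  {0,1,2}  => 0  3->0 ok
  [7] y  {0,1,2}  => 2  0->2 ok
  [8] y  {0,1,2}  => 0  2->0 ok
  [9] y  {0,1,2}  => 0  0->0 ok
  [10] x  {3,4}  => 3  0->3 ok
  [11] x  {3,4}  => 4  3->4 ok
  [12] y  {0,1,2}  => 2  4->2 ok
  [13] y  {0,1,2}  => 1  2->1 ok
  [14] y  {0,1,2}  => 2  1->2 ok
  [15] y  {0,1,2}  => 2  2->2 ok
  [16] y  {0,1,2}  => 1  2->1 ok
  [17] y  {0,1,2}  => 2  1->2 ok
  [18] y  {0,1,2}  => 2  2->2 ok
  [19] y  {0,1,2}  => 2  2->2 ok
  [20] y  {0,1,2}  => 0  2->0 ok
  [21] x  {3,4}  => 3  0->3 ok
  [22] y  {0,1,2}  => 0  3->0 ok
  [23] y  {0,1,2}  => 1  0->1 ok
  [24] y  {0,1,2}  => 2  1->2 ok
  [25] y  {0,1,2}  => 1  2->1 ok
  [26] x  {3,4}  => 4  1->4 ok
  [27] x  {3,4}  => 3  4->3 ok
  [28] y  {0,1,2}  => 0  3->0 ok
  [29] y  {0,1,2}  => 1  0->1 ok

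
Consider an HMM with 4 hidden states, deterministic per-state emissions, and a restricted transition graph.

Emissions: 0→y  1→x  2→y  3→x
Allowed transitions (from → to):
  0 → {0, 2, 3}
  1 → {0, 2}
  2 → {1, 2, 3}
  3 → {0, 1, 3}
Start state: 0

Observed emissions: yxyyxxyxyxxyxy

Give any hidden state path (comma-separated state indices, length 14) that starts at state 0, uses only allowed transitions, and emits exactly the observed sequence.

  0: obs=y cand={0,2} pick 0 [start]
  1: obs=x cand={1,3} pick 3 [0->3 ok]
  2: obs=y cand={0,2} pick 0 [3->0 ok]
  3: obs=y cand={0,2} pick 0 [0->0 ok]
  4: obs=x cand={1,3} pick 3 [0->3 ok]
  5: obs=x cand={1,3} pick 1 [3->1 ok]
  6: obs=y cand={0,2} pick 0 [1->0 ok]
  7: obs=x cand={1,3} pick 3 [0->3 ok]
  8: obs=y cand={0,2} pick 0 [3->0 ok]
  9: obs=x cand={1,3} pick 3 [0->3 ok]
  10: obs=x cand={1,3} pick 3 [3->3 ok]
  11: obs=y cand={0,2} pick 0 [3->0 ok]
  12: obs=x cand={1,3} pick 3 [0->3 ok]
  13: obs=y cand={0,2} pick 0 [3->0 ok]

0,3,0,0,3,1,0,3,0,3,3,0,3,0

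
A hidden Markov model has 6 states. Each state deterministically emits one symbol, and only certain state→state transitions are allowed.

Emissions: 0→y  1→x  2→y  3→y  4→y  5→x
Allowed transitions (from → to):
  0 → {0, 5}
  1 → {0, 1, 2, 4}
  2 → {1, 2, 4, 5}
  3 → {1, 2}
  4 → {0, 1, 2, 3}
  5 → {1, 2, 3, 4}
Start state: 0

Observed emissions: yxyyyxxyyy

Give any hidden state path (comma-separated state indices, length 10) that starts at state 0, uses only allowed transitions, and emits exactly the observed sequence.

  pos 0: y in {0,2,3,4}, choose 0; start
  pos 1: x in {1,5}, choose 5; 0->5 ok
  pos 2: y in {0,2,3,4}, choose 2; 5->2 ok
  pos 3: y in {0,2,3,4}, choose 4; 2->4 ok
  pos 4: y in {0,2,3,4}, choose 3; 4->3 ok
  pos 5: x in {1,5}, choose 1; 3->1 ok
  pos 6: x in {1,5}, choose 1; 1->1 ok
  pos 7: y in {0,2,3,4}, choose 4; 1->4 ok
  pos 8: y in {0,2,3,4}, choose 3; 4->3 ok
  pos 9: y in {0,2,3,4}, choose 2; 3->2 ok

0,5,2,4,3,1,1,4,3,2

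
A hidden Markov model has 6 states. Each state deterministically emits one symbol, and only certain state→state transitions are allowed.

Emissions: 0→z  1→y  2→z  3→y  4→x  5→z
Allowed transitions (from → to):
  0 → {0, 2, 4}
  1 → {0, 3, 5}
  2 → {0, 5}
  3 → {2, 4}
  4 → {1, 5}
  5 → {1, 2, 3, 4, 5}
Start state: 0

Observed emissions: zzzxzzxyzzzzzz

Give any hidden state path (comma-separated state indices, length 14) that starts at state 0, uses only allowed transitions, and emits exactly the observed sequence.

  0: obs=z cand={0,2,5} pick 0 [start]
  1: obs=z cand={0,2,5} pick 2 [0->2 ok]
  2: obs=z cand={0,2,5} pick 0 [2->0 ok]
  3: obs=x cand={4} pick 4 [0->4 ok]
  4: obs=z cand={0,2,5} pick 5 [4->5 ok]
  5: obs=z cand={0,2,5} pick 5 [5->5 ok]
  6: obs=x cand={4} pick 4 [5->4 ok]
  7: obs=y cand={1,3} pick 1 [4->1 ok]
  8: obs=z cand={0,2,5} pick 0 [1->0 ok]
  9: obs=z cand={0,2,5} pick 0 [0->0 ok]
  10: obs=z cand={0,2,5} pick 2 [0->2 ok]
  11: obs=z cand={0,2,5} pick 0 [2->0 ok]
  12: obs=z cand={0,2,5} pick 0 [0->0 ok]
  13: obs=z cand={0,2,5} pick 0 [0->0 ok]

0,2,0,4,5,5,4,1,0,0,2,0,0,0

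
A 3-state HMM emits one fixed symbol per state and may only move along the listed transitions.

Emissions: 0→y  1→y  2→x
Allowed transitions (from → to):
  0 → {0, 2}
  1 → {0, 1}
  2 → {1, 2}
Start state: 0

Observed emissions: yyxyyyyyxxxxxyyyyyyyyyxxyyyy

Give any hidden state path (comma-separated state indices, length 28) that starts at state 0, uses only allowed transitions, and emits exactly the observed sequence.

0,0,2,1,1,0,0,0,2,2,2,2,2,1,1,1,1,0,0,0,0,0,2,2,1,1,1,0

  pos 0: y in {0,1}, choose 0; start
  pos 1: y in {0,1}, choose 0; 0->0 ok
  pos 2: x in {2}, choose 2; 0->2 ok
  pos 3: y in {0,1}, choose 1; 2->1 ok
  pos 4: y in {0,1}, choose 1; 1->1 ok
  pos 5: y in {0,1}, choose 0; 1->0 ok
  pos 6: y in {0,1}, choose 0; 0->0 ok
  pos 7: y in {0,1}, choose 0; 0->0 ok
  pos 8: x in {2}, choose 2; 0->2 ok
  pos 9: x in {2}, choose 2; 2->2 ok
  pos 10: x in {2}, choose 2; 2->2 ok
  pos 11: x in {2}, choose 2; 2->2 ok
  pos 12: x in {2}, choose 2; 2->2 ok
  pos 13: y in {0,1}, choose 1; 2->1 ok
  pos 14: y in {0,1}, choose 1; 1->1 ok
  pos 15: y in {0,1}, choose 1; 1->1 ok
  pos 16: y in {0,1}, choose 1; 1->1 ok
  pos 17: y in {0,1}, choose 0; 1->0 ok
  pos 18: y in {0,1}, choose 0; 0->0 ok
  pos 19: y in {0,1}, choose 0; 0->0 ok
  pos 20: y in {0,1}, choose 0; 0->0 ok
  pos 21: y in {0,1}, choose 0; 0->0 ok
  pos 22: x in {2}, choose 2; 0->2 ok
  pos 23: x in {2}, choose 2; 2->2 ok
  pos 24: y in {0,1}, choose 1; 2->1 ok
  pos 25: y in {0,1}, choose 1; 1->1 ok
  pos 26: y in {0,1}, choose 1; 1->1 ok
  pos 27: y in {0,1}, choose 0; 1->0 ok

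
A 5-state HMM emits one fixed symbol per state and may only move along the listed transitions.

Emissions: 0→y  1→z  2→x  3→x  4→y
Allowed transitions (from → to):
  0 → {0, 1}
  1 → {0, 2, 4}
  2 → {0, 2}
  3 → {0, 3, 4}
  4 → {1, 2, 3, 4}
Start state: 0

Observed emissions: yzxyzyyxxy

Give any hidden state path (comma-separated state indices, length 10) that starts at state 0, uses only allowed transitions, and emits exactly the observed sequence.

0,1,2,0,1,4,4,3,3,0

  pos 0: y in {0,4}, choose 0; start
  pos 1: z in {1}, choose 1; 0->1 ok
  pos 2: x in {2,3}, choose 2; 1->2 ok
  pos 3: y in {0,4}, choose 0; 2->0 ok
  pos 4: z in {1}, choose 1; 0->1 ok
  pos 5: y in {0,4}, choose 4; 1->4 ok
  pos 6: y in {0,4}, choose 4; 4->4 ok
  pos 7: x in {2,3}, choose 3; 4->3 ok
  pos 8: x in {2,3}, choose 3; 3->3 ok
  pos 9: y in {0,4}, choose 0; 3->0 ok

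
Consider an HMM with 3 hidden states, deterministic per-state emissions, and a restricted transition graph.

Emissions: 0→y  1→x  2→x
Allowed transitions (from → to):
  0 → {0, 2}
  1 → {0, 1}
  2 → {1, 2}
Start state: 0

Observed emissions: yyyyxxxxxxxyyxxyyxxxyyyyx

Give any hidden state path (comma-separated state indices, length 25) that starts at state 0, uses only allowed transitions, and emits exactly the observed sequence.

  t0 'y' -> {0}, take 0 (start)
  t1 'y' -> {0}, take 0 (0->0 ok)
  t2 'y' -> {0}, take 0 (0->0 ok)
  t3 'y' -> {0}, take 0 (0->0 ok)
  t4 'x' -> {1,2}, take 2 (0->2 ok)
  t5 'x' -> {1,2}, take 2 (2->2 ok)
  t6 'x' -> {1,2}, take 2 (2->2 ok)
  t7 'x' -> {1,2}, take 2 (2->2 ok)
  t8 'x' -> {1,2}, take 2 (2->2 ok)
  t9 'x' -> {1,2}, take 1 (2->1 ok)
  t10 'x' -> {1,2}, take 1 (1->1 ok)
  t11 'y' -> {0}, take 0 (1->0 ok)
  t12 'y' -> {0}, take 0 (0->0 ok)
  t13 'x' -> {1,2}, take 2 (0->2 ok)
  t14 'x' -> {1,2}, take 1 (2->1 ok)
  t15 'y' -> {0}, take 0 (1->0 ok)
  t16 'y' -> {0}, take 0 (0->0 ok)
  t17 'x' -> {1,2}, take 2 (0->2 ok)
  t18 'x' -> {1,2}, take 2 (2->2 ok)
  t19 'x' -> {1,2}, take 1 (2->1 ok)
  t20 'y' -> {0}, take 0 (1->0 ok)
  t21 'y' -> {0}, take 0 (0->0 ok)
  t22 'y' -> {0}, take 0 (0->0 ok)
  t23 'y' -> {0}, take 0 (0->0 ok)
  t24 'x' -> {1,2}, take 2 (0->2 ok)

0,0,0,0,2,2,2,2,2,1,1,0,0,2,1,0,0,2,2,1,0,0,0,0,2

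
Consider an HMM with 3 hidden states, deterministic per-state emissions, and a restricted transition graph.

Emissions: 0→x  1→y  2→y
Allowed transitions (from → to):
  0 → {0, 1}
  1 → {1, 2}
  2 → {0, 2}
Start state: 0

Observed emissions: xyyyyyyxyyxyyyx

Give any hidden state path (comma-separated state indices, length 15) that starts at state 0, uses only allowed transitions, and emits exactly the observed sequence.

  t0 'x' -> {0}, take 0 (start)
  t1 'y' -> {1,2}, take 1 (0->1 ok)
  t2 'y' -> {1,2}, take 1 (1->1 ok)
  t3 'y' -> {1,2}, take 1 (1->1 ok)
  t4 'y' -> {1,2}, take 2 (1->2 ok)
  t5 'y' -> {1,2}, take 2 (2->2 ok)
  t6 'y' -> {1,2}, take 2 (2->2 ok)
  t7 'x' -> {0}, take 0 (2->0 ok)
  t8 'y' -> {1,2}, take 1 (0->1 ok)
  t9 'y' -> {1,2}, take 2 (1->2 ok)
  t10 'x' -> {0}, take 0 (2->0 ok)
  t11 'y' -> {1,2}, take 1 (0->1 ok)
  t12 'y' -> {1,2}, take 2 (1->2 ok)
  t13 'y' -> {1,2}, take 2 (2->2 ok)
  t14 'x' -> {0}, take 0 (2->0 ok)

0,1,1,1,2,2,2,0,1,2,0,1,2,2,0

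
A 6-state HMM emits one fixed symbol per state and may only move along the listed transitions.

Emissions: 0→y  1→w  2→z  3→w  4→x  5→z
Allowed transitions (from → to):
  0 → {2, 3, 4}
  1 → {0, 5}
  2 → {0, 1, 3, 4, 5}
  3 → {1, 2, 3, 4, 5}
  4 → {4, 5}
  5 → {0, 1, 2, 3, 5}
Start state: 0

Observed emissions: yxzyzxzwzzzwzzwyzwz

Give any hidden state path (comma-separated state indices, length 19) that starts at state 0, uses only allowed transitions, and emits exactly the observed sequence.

0,4,5,0,2,4,5,3,5,2,5,3,5,2,1,0,2,1,5

  [0] y  {0}  => 0  start
  [1] x  {4}  => 4  0->4 ok
  [2] z  {2,5}  => 5  4->5 ok
  [3] y  {0}  => 0  5->0 ok
  [4] z  {2,5}  => 2  0->2 ok
  [5] x  {4}  => 4  2->4 ok
  [6] z  {2,5}  => 5  4->5 ok
  [7] w  {1,3}  => 3  5->3 ok
  [8] z  {2,5}  => 5  3->5 ok
  [9] z  {2,5}  => 2  5->2 ok
  [10] z  {2,5}  => 5  2->5 ok
  [11] w  {1,3}  => 3  5->3 ok
  [12] z  {2,5}  => 5  3->5 ok
  [13] z  {2,5}  => 2  5->2 ok
  [14] w  {1,3}  => 1  2->1 ok
  [15] y  {0}  => 0  1->0 ok
  [16] z  {2,5}  => 2  0->2 ok
  [17] w  {1,3}  => 1  2->1 ok
  [18] z  {2,5}  => 5  1->5 ok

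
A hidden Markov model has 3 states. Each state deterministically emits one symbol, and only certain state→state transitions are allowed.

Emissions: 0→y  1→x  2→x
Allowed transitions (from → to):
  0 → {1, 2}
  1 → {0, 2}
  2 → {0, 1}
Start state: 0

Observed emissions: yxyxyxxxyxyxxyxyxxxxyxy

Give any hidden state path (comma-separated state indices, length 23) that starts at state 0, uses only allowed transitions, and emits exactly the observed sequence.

  pos 0: y in {0}, choose 0; start
  pos 1: x in {1,2}, choose 1; 0->1 ok
  pos 2: y in {0}, choose 0; 1->0 ok
  pos 3: x in {1,2}, choose 1; 0->1 ok
  pos 4: y in {0}, choose 0; 1->0 ok
  pos 5: x in {1,2}, choose 2; 0->2 ok
  pos 6: x in {1,2}, choose 1; 2->1 ok
  pos 7: x in {1,2}, choose 2; 1->2 ok
  pos 8: y in {0}, choose 0; 2->0 ok
  pos 9: x in {1,2}, choose 2; 0->2 ok
  pos 10: y in {0}, choose 0; 2->0 ok
  pos 11: x in {1,2}, choose 2; 0->2 ok
  pos 12: x in {1,2}, choose 1; 2->1 ok
  pos 13: y in {0}, choose 0; 1->0 ok
  pos 14: x in {1,2}, choose 1; 0->1 ok
  pos 15: y in {0}, choose 0; 1->0 ok
  pos 16: x in {1,2}, choose 2; 0->2 ok
  pos 17: x in {1,2}, choose 1; 2->1 ok
  pos 18: x in {1,2}, choose 2; 1->2 ok
  pos 19: x in {1,2}, choose 1; 2->1 ok
  pos 20: y in {0}, choose 0; 1->0 ok
  pos 21: x in {1,2}, choose 2; 0->2 ok
  pos 22: y in {0}, choose 0; 2->0 ok

0,1,0,1,0,2,1,2,0,2,0,2,1,0,1,0,2,1,2,1,0,2,0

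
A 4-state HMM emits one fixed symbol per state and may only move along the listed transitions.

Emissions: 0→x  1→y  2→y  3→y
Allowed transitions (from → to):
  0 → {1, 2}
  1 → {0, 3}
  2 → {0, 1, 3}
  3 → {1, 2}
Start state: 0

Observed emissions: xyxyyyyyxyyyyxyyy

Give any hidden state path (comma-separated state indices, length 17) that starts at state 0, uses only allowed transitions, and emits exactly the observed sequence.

  pos 0: x in {0}, choose 0; start
  pos 1: y in {1,2,3}, choose 1; 0->1 ok
  pos 2: x in {0}, choose 0; 1->0 ok
  pos 3: y in {1,2,3}, choose 2; 0->2 ok
  pos 4: y in {1,2,3}, choose 3; 2->3 ok
  pos 5: y in {1,2,3}, choose 1; 3->1 ok
  pos 6: y in {1,2,3}, choose 3; 1->3 ok
  pos 7: y in {1,2,3}, choose 1; 3->1 ok
  pos 8: x in {0}, choose 0; 1->0 ok
  pos 9: y in {1,2,3}, choose 2; 0->2 ok
  pos 10: y in {1,2,3}, choose 1; 2->1 ok
  pos 11: y in {1,2,3}, choose 3; 1->3 ok
  pos 12: y in {1,2,3}, choose 1; 3->1 ok
  pos 13: x in {0}, choose 0; 1->0 ok
  pos 14: y in {1,2,3}, choose 2; 0->2 ok
  pos 15: y in {1,2,3}, choose 3; 2->3 ok
  pos 16: y in {1,2,3}, choose 1; 3->1 ok

0,1,0,2,3,1,3,1,0,2,1,3,1,0,2,3,1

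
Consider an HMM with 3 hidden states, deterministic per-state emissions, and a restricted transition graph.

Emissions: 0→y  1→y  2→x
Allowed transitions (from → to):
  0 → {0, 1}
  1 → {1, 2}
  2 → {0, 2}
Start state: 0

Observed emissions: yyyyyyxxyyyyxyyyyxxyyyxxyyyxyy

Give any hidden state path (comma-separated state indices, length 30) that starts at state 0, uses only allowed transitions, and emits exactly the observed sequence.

0,0,0,1,1,1,2,2,0,0,0,1,2,0,0,0,1,2,2,0,1,1,2,2,0,1,1,2,0,1

  [0] y  {0,1}  => 0  start
  [1] y  {0,1}  => 0  0->0 ok
  [2] y  {0,1}  => 0  0->0 ok
  [3] y  {0,1}  => 1  0->1 ok
  [4] y  {0,1}  => 1  1->1 ok
  [5] y  {0,1}  => 1  1->1 ok
  [6] x  {2}  => 2  1->2 ok
  [7] x  {2}  => 2  2->2 ok
  [8] y  {0,1}  => 0  2->0 ok
  [9] y  {0,1}  => 0  0->0 ok
  [10] y  {0,1}  => 0  0->0 ok
  [11] y  {0,1}  => 1  0->1 ok
  [12] x  {2}  => 2  1->2 ok
  [13] y  {0,1}  => 0  2->0 ok
  [14] y  {0,1}  => 0  0->0 ok
  [15] y  {0,1}  => 0  0->0 ok
  [16] y  {0,1}  => 1  0->1 ok
  [17] x  {2}  => 2  1->2 ok
  [18] x  {2}  => 2  2->2 ok
  [19] y  {0,1}  => 0  2->0 ok
  [20] y  {0,1}  => 1  0->1 ok
  [21] y  {0,1}  => 1  1->1 ok
  [22] x  {2}  => 2  1->2 ok
  [23] x  {2}  => 2  2->2 ok
  [24] y  {0,1}  => 0  2->0 ok
  [25] y  {0,1}  => 1  0->1 ok
  [26] y  {0,1}  => 1  1->1 ok
  [27] x  {2}  => 2  1->2 ok
  [28] y  {0,1}  => 0  2->0 ok
  [29] y  {0,1}  => 1  0->1 ok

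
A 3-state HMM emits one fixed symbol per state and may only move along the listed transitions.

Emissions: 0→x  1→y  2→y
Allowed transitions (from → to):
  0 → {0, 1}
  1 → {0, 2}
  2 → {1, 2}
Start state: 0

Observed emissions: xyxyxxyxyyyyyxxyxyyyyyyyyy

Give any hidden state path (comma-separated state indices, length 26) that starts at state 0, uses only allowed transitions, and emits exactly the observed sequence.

0,1,0,1,0,0,1,0,1,2,2,2,1,0,0,1,0,1,2,2,2,2,2,2,2,2

  0: obs=x cand={0} pick 0 [start]
  1: obs=y cand={1,2} pick 1 [0->1 ok]
  2: obs=x cand={0} pick 0 [1->0 ok]
  3: obs=y cand={1,2} pick 1 [0->1 ok]
  4: obs=x cand={0} pick 0 [1->0 ok]
  5: obs=x cand={0} pick 0 [0->0 ok]
  6: obs=y cand={1,2} pick 1 [0->1 ok]
  7: obs=x cand={0} pick 0 [1->0 ok]
  8: obs=y cand={1,2} pick 1 [0->1 ok]
  9: obs=y cand={1,2} pick 2 [1->2 ok]
  10: obs=y cand={1,2} pick 2 [2->2 ok]
  11: obs=y cand={1,2} pick 2 [2->2 ok]
  12: obs=y cand={1,2} pick 1 [2->1 ok]
  13: obs=x cand={0} pick 0 [1->0 ok]
  14: obs=x cand={0} pick 0 [0->0 ok]
  15: obs=y cand={1,2} pick 1 [0->1 ok]
  16: obs=x cand={0} pick 0 [1->0 ok]
  17: obs=y cand={1,2} pick 1 [0->1 ok]
  18: obs=y cand={1,2} pick 2 [1->2 ok]
  19: obs=y cand={1,2} pick 2 [2->2 ok]
  20: obs=y cand={1,2} pick 2 [2->2 ok]
  21: obs=y cand={1,2} pick 2 [2->2 ok]
  22: obs=y cand={1,2} pick 2 [2->2 ok]
  23: obs=y cand={1,2} pick 2 [2->2 ok]
  24: obs=y cand={1,2} pick 2 [2->2 ok]
  25: obs=y cand={1,2} pick 2 [2->2 ok]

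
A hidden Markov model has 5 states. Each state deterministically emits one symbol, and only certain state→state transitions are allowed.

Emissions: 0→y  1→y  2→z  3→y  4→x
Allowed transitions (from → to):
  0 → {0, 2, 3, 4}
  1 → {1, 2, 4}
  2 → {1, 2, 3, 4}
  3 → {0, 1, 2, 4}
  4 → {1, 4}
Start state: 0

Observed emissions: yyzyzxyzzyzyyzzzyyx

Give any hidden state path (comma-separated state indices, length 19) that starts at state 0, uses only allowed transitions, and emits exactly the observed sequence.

0,3,2,3,2,4,1,2,2,1,2,3,1,2,2,2,3,0,4

  t0 'y' -> {0,1,3}, take 0 (start)
  t1 'y' -> {0,1,3}, take 3 (0->3 ok)
  t2 'z' -> {2}, take 2 (3->2 ok)
  t3 'y' -> {0,1,3}, take 3 (2->3 ok)
  t4 'z' -> {2}, take 2 (3->2 ok)
  t5 'x' -> {4}, take 4 (2->4 ok)
  t6 'y' -> {0,1,3}, take 1 (4->1 ok)
  t7 'z' -> {2}, take 2 (1->2 ok)
  t8 'z' -> {2}, take 2 (2->2 ok)
  t9 'y' -> {0,1,3}, take 1 (2->1 ok)
  t10 'z' -> {2}, take 2 (1->2 ok)
  t11 'y' -> {0,1,3}, take 3 (2->3 ok)
  t12 'y' -> {0,1,3}, take 1 (3->1 ok)
  t13 'z' -> {2}, take 2 (1->2 ok)
  t14 'z' -> {2}, take 2 (2->2 ok)
  t15 'z' -> {2}, take 2 (2->2 ok)
  t16 'y' -> {0,1,3}, take 3 (2->3 ok)
  t17 'y' -> {0,1,3}, take 0 (3->0 ok)
  t18 'x' -> {4}, take 4 (0->4 ok)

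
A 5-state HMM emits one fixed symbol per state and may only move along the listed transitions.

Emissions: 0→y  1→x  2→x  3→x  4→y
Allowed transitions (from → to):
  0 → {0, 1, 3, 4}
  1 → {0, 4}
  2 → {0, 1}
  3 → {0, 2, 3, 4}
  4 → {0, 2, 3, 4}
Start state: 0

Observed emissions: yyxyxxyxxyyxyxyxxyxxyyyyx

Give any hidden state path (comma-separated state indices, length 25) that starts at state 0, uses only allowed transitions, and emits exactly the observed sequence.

  [0] y  {0,4}  => 0  start
  [1] y  {0,4}  => 0  0->0 ok
  [2] x  {1,2,3}  => 1  0->1 ok
  [3] y  {0,4}  => 4  1->4 ok
  [4] x  {1,2,3}  => 2  4->2 ok
  [5] x  {1,2,3}  => 1  2->1 ok
  [6] y  {0,4}  => 4  1->4 ok
  [7] x  {1,2,3}  => 2  4->2 ok
  [8] x  {1,2,3}  => 1  2->1 ok
  [9] y  {0,4}  => 0  1->0 ok
  [10] y  {0,4}  => 0  0->0 ok
  [11] x  {1,2,3}  => 1  0->1 ok
  [12] y  {0,4}  => 0  1->0 ok
  [13] x  {1,2,3}  => 1  0->1 ok
  [14] y  {0,4}  => 4  1->4 ok
  [15] x  {1,2,3}  => 2  4->2 ok
  [16] x  {1,2,3}  => 1  2->1 ok
  [17] y  {0,4}  => 4  1->4 ok
  [18] x  {1,2,3}  => 3  4->3 ok
  [19] x  {1,2,3}  => 3  3->3 ok
  [20] y  {0,4}  => 4  3->4 ok
  [21] y  {0,4}  => 0  4->0 ok
  [22] y  {0,4}  => 0  0->0 ok
  [23] y  {0,4}  => 4  0->4 ok
  [24] x  {1,2,3}  => 3  4->3 ok

0,0,1,4,2,1,4,2,1,0,0,1,0,1,4,2,1,4,3,3,4,0,0,4,3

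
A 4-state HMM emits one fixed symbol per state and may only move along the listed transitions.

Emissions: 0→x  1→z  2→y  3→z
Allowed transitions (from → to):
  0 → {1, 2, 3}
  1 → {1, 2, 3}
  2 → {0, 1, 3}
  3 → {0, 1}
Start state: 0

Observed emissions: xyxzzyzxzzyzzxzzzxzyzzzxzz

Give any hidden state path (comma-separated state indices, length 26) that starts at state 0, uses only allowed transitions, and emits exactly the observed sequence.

0,2,0,3,1,2,3,0,3,1,2,1,3,0,3,1,3,0,1,2,1,1,3,0,1,1

  0: obs=x cand={0} pick 0 [start]
  1: obs=y cand={2} pick 2 [0->2 ok]
  2: obs=x cand={0} pick 0 [2->0 ok]
  3: obs=z cand={1,3} pick 3 [0->3 ok]
  4: obs=z cand={1,3} pick 1 [3->1 ok]
  5: obs=y cand={2} pick 2 [1->2 ok]
  6: obs=z cand={1,3} pick 3 [2->3 ok]
  7: obs=x cand={0} pick 0 [3->0 ok]
  8: obs=z cand={1,3} pick 3 [0->3 ok]
  9: obs=z cand={1,3} pick 1 [3->1 ok]
  10: obs=y cand={2} pick 2 [1->2 ok]
  11: obs=z cand={1,3} pick 1 [2->1 ok]
  12: obs=z cand={1,3} pick 3 [1->3 ok]
  13: obs=x cand={0} pick 0 [3->0 ok]
  14: obs=z cand={1,3} pick 3 [0->3 ok]
  15: obs=z cand={1,3} pick 1 [3->1 ok]
  16: obs=z cand={1,3} pick 3 [1->3 ok]
  17: obs=x cand={0} pick 0 [3->0 ok]
  18: obs=z cand={1,3} pick 1 [0->1 ok]
  19: obs=y cand={2} pick 2 [1->2 ok]
  20: obs=z cand={1,3} pick 1 [2->1 ok]
  21: obs=z cand={1,3} pick 1 [1->1 ok]
  22: obs=z cand={1,3} pick 3 [1->3 ok]
  23: obs=x cand={0} pick 0 [3->0 ok]
  24: obs=z cand={1,3} pick 1 [0->1 ok]
  25: obs=z cand={1,3} pick 1 [1->1 ok]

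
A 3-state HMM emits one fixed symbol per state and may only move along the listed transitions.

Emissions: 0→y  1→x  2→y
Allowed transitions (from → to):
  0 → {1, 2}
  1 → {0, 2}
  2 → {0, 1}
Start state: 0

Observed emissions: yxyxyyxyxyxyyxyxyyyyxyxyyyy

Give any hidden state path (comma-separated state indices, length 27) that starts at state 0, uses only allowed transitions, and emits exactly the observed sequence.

  t0 'y' -> {0,2}, take 0 (start)
  t1 'x' -> {1}, take 1 (0->1 ok)
  t2 'y' -> {0,2}, take 0 (1->0 ok)
  t3 'x' -> {1}, take 1 (0->1 ok)
  t4 'y' -> {0,2}, take 2 (1->2 ok)
  t5 'y' -> {0,2}, take 0 (2->0 ok)
  t6 'x' -> {1}, take 1 (0->1 ok)
  t7 'y' -> {0,2}, take 2 (1->2 ok)
  t8 'x' -> {1}, take 1 (2->1 ok)
  t9 'y' -> {0,2}, take 0 (1->0 ok)
  t10 'x' -> {1}, take 1 (0->1 ok)
  t11 'y' -> {0,2}, take 0 (1->0 ok)
  t12 'y' -> {0,2}, take 2 (0->2 ok)
  t13 'x' -> {1}, take 1 (2->1 ok)
  t14 'y' -> {0,2}, take 0 (1->0 ok)
  t15 'x' -> {1}, take 1 (0->1 ok)
  t16 'y' -> {0,2}, take 2 (1->2 ok)
  t17 'y' -> {0,2}, take 0 (2->0 ok)
  t18 'y' -> {0,2}, take 2 (0->2 ok)
  t19 'y' -> {0,2}, take 0 (2->0 ok)
  t20 'x' -> {1}, take 1 (0->1 ok)
  t21 'y' -> {0,2}, take 0 (1->0 ok)
  t22 'x' -> {1}, take 1 (0->1 ok)
  t23 'y' -> {0,2}, take 2 (1->2 ok)
  t24 'y' -> {0,2}, take 0 (2->0 ok)
  t25 'y' -> {0,2}, take 2 (0->2 ok)
  t26 'y' -> {0,2}, take 0 (2->0 ok)

0,1,0,1,2,0,1,2,1,0,1,0,2,1,0,1,2,0,2,0,1,0,1,2,0,2,0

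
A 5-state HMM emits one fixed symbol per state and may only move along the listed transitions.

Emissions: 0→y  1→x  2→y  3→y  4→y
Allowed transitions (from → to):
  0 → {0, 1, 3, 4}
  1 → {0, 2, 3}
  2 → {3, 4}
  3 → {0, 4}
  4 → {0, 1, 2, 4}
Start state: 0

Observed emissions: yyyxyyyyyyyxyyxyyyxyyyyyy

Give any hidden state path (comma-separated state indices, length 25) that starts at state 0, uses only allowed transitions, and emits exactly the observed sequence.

0,3,4,1,0,0,3,4,4,4,0,1,3,4,1,3,4,4,1,3,4,2,4,2,4

  [0] y  {0,2,3,4}  => 0  start
  [1] y  {0,2,3,4}  => 3  0->3 ok
  [2] y  {0,2,3,4}  => 4  3->4 ok
  [3] x  {1}  => 1  4->1 ok
  [4] y  {0,2,3,4}  => 0  1->0 ok
  [5] y  {0,2,3,4}  => 0  0->0 ok
  [6] y  {0,2,3,4}  => 3  0->3 ok
  [7] y  {0,2,3,4}  => 4  3->4 ok
  [8] y  {0,2,3,4}  => 4  4->4 ok
  [9] y  {0,2,3,4}  => 4  4->4 ok
  [10] y  {0,2,3,4}  => 0  4->0 ok
  [11] x  {1}  => 1  0->1 ok
  [12] y  {0,2,3,4}  => 3  1->3 ok
  [13] y  {0,2,3,4}  => 4  3->4 ok
  [14] x  {1}  => 1  4->1 ok
  [15] y  {0,2,3,4}  => 3  1->3 ok
  [16] y  {0,2,3,4}  => 4  3->4 ok
  [17] y  {0,2,3,4}  => 4  4->4 ok
  [18] x  {1}  => 1  4->1 ok
  [19] y  {0,2,3,4}  => 3  1->3 ok
  [20] y  {0,2,3,4}  => 4  3->4 ok
  [21] y  {0,2,3,4}  => 2  4->2 ok
  [22] y  {0,2,3,4}  => 4  2->4 ok
  [23] y  {0,2,3,4}  => 2  4->2 ok
  [24] y  {0,2,3,4}  => 4  2->4 ok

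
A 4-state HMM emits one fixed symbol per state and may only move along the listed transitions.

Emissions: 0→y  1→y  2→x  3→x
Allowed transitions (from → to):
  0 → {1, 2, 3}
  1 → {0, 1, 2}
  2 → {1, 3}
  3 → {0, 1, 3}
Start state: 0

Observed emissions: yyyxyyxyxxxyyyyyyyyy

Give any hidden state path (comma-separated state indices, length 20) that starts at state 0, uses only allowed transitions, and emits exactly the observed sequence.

0,1,0,2,1,1,2,1,2,3,3,0,1,1,1,1,0,1,1,0

  t0 'y' -> {0,1}, take 0 (start)
  t1 'y' -> {0,1}, take 1 (0->1 ok)
  t2 'y' -> {0,1}, take 0 (1->0 ok)
  t3 'x' -> {2,3}, take 2 (0->2 ok)
  t4 'y' -> {0,1}, take 1 (2->1 ok)
  t5 'y' -> {0,1}, take 1 (1->1 ok)
  t6 'x' -> {2,3}, take 2 (1->2 ok)
  t7 'y' -> {0,1}, take 1 (2->1 ok)
  t8 'x' -> {2,3}, take 2 (1->2 ok)
  t9 'x' -> {2,3}, take 3 (2->3 ok)
  t10 'x' -> {2,3}, take 3 (3->3 ok)
  t11 'y' -> {0,1}, take 0 (3->0 ok)
  t12 'y' -> {0,1}, take 1 (0->1 ok)
  t13 'y' -> {0,1}, take 1 (1->1 ok)
  t14 'y' -> {0,1}, take 1 (1->1 ok)
  t15 'y' -> {0,1}, take 1 (1->1 ok)
  t16 'y' -> {0,1}, take 0 (1->0 ok)
  t17 'y' -> {0,1}, take 1 (0->1 ok)
  t18 'y' -> {0,1}, take 1 (1->1 ok)
  t19 'y' -> {0,1}, take 0 (1->0 ok)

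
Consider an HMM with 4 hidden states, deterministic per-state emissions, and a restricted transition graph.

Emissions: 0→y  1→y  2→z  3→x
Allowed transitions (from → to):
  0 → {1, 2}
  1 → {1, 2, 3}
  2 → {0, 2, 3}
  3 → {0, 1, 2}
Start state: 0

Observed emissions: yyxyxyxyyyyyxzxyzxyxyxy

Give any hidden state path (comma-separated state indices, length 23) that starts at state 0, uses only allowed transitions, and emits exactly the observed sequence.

0,1,3,1,3,1,3,0,1,1,1,1,3,2,3,1,2,3,1,3,1,3,1

  t0 'y' -> {0,1}, take 0 (start)
  t1 'y' -> {0,1}, take 1 (0->1 ok)
  t2 'x' -> {3}, take 3 (1->3 ok)
  t3 'y' -> {0,1}, take 1 (3->1 ok)
  t4 'x' -> {3}, take 3 (1->3 ok)
  t5 'y' -> {0,1}, take 1 (3->1 ok)
  t6 'x' -> {3}, take 3 (1->3 ok)
  t7 'y' -> {0,1}, take 0 (3->0 ok)
  t8 'y' -> {0,1}, take 1 (0->1 ok)
  t9 'y' -> {0,1}, take 1 (1->1 ok)
  t10 'y' -> {0,1}, take 1 (1->1 ok)
  t11 'y' -> {0,1}, take 1 (1->1 ok)
  t12 'x' -> {3}, take 3 (1->3 ok)
  t13 'z' -> {2}, take 2 (3->2 ok)
  t14 'x' -> {3}, take 3 (2->3 ok)
  t15 'y' -> {0,1}, take 1 (3->1 ok)
  t16 'z' -> {2}, take 2 (1->2 ok)
  t17 'x' -> {3}, take 3 (2->3 ok)
  t18 'y' -> {0,1}, take 1 (3->1 ok)
  t19 'x' -> {3}, take 3 (1->3 ok)
  t20 'y' -> {0,1}, take 1 (3->1 ok)
  t21 'x' -> {3}, take 3 (1->3 ok)
  t22 'y' -> {0,1}, take 1 (3->1 ok)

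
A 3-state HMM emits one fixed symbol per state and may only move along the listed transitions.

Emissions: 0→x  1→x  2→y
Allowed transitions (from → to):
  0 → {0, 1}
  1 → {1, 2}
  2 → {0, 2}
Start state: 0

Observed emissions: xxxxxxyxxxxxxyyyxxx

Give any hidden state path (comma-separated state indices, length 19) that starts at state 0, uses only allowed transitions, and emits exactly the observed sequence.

0,0,0,1,1,1,2,0,0,1,1,1,1,2,2,2,0,0,0

  pos 0: x in {0,1}, choose 0; start
  pos 1: x in {0,1}, choose 0; 0->0 ok
  pos 2: x in {0,1}, choose 0; 0->0 ok
  pos 3: x in {0,1}, choose 1; 0->1 ok
  pos 4: x in {0,1}, choose 1; 1->1 ok
  pos 5: x in {0,1}, choose 1; 1->1 ok
  pos 6: y in {2}, choose 2; 1->2 ok
  pos 7: x in {0,1}, choose 0; 2->0 ok
  pos 8: x in {0,1}, choose 0; 0->0 ok
  pos 9: x in {0,1}, choose 1; 0->1 ok
  pos 10: x in {0,1}, choose 1; 1->1 ok
  pos 11: x in {0,1}, choose 1; 1->1 ok
  pos 12: x in {0,1}, choose 1; 1->1 ok
  pos 13: y in {2}, choose 2; 1->2 ok
  pos 14: y in {2}, choose 2; 2->2 ok
  pos 15: y in {2}, choose 2; 2->2 ok
  pos 16: x in {0,1}, choose 0; 2->0 ok
  pos 17: x in {0,1}, choose 0; 0->0 ok
  pos 18: x in {0,1}, choose 0; 0->0 ok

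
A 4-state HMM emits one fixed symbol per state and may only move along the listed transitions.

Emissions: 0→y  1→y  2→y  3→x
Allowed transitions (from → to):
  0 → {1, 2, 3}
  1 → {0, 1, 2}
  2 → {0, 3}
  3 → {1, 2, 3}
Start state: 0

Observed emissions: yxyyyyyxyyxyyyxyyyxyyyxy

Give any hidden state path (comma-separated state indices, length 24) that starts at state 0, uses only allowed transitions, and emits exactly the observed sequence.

  t0 'y' -> {0,1,2}, take 0 (start)
  t1 'x' -> {3}, take 3 (0->3 ok)
  t2 'y' -> {0,1,2}, take 1 (3->1 ok)
  t3 'y' -> {0,1,2}, take 0 (1->0 ok)
  t4 'y' -> {0,1,2}, take 1 (0->1 ok)
  t5 'y' -> {0,1,2}, take 1 (1->1 ok)
  t6 'y' -> {0,1,2}, take 0 (1->0 ok)
  t7 'x' -> {3}, take 3 (0->3 ok)
  t8 'y' -> {0,1,2}, take 2 (3->2 ok)
  t9 'y' -> {0,1,2}, take 0 (2->0 ok)
  t10 'x' -> {3}, take 3 (0->3 ok)
  t11 'y' -> {0,1,2}, take 2 (3->2 ok)
  t12 'y' -> {0,1,2}, take 0 (2->0 ok)
  t13 'y' -> {0,1,2}, take 2 (0->2 ok)
  t14 'x' -> {3}, take 3 (2->3 ok)
  t15 'y' -> {0,1,2}, take 2 (3->2 ok)
  t16 'y' -> {0,1,2}, take 0 (2->0 ok)
  t17 'y' -> {0,1,2}, take 2 (0->2 ok)
  t18 'x' -> {3}, take 3 (2->3 ok)
  t19 'y' -> {0,1,2}, take 1 (3->1 ok)
  t20 'y' -> {0,1,2}, take 0 (1->0 ok)
  t21 'y' -> {0,1,2}, take 2 (0->2 ok)
  t22 'x' -> {3}, take 3 (2->3 ok)
  t23 'y' -> {0,1,2}, take 2 (3->2 ok)

0,3,1,0,1,1,0,3,2,0,3,2,0,2,3,2,0,2,3,1,0,2,3,2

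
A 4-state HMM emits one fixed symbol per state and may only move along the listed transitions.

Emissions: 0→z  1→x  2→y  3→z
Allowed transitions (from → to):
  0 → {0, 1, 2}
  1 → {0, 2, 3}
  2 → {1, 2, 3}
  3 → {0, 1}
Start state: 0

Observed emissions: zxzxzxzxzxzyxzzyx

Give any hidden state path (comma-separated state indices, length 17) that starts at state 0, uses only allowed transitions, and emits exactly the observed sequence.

  pos 0: z in {0,3}, choose 0; start
  pos 1: x in {1}, choose 1; 0->1 ok
  pos 2: z in {0,3}, choose 3; 1->3 ok
  pos 3: x in {1}, choose 1; 3->1 ok
  pos 4: z in {0,3}, choose 3; 1->3 ok
  pos 5: x in {1}, choose 1; 3->1 ok
  pos 6: z in {0,3}, choose 3; 1->3 ok
  pos 7: x in {1}, choose 1; 3->1 ok
  pos 8: z in {0,3}, choose 3; 1->3 ok
  pos 9: x in {1}, choose 1; 3->1 ok
  pos 10: z in {0,3}, choose 0; 1->0 ok
  pos 11: y in {2}, choose 2; 0->2 ok
  pos 12: x in {1}, choose 1; 2->1 ok
  pos 13: z in {0,3}, choose 0; 1->0 ok
  pos 14: z in {0,3}, choose 0; 0->0 ok
  pos 15: y in {2}, choose 2; 0->2 ok
  pos 16: x in {1}, choose 1; 2->1 ok

0,1,3,1,3,1,3,1,3,1,0,2,1,0,0,2,1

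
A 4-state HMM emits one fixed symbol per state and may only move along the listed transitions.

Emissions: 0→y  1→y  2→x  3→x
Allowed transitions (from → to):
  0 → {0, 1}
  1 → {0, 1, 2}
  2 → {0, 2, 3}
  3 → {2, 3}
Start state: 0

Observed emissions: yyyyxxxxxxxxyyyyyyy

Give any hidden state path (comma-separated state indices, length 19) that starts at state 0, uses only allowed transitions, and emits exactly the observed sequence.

  t0 'y' -> {0,1}, take 0 (start)
  t1 'y' -> {0,1}, take 0 (0->0 ok)
  t2 'y' -> {0,1}, take 1 (0->1 ok)
  t3 'y' -> {0,1}, take 1 (1->1 ok)
  t4 'x' -> {2,3}, take 2 (1->2 ok)
  t5 'x' -> {2,3}, take 2 (2->2 ok)
  t6 'x' -> {2,3}, take 3 (2->3 ok)
  t7 'x' -> {2,3}, take 2 (3->2 ok)
  t8 'x' -> {2,3}, take 2 (2->2 ok)
  t9 'x' -> {2,3}, take 3 (2->3 ok)
  t10 'x' -> {2,3}, take 3 (3->3 ok)
  t11 'x' -> {2,3}, take 2 (3->2 ok)
  t12 'y' -> {0,1}, take 0 (2->0 ok)
  t13 'y' -> {0,1}, take 1 (0->1 ok)
  t14 'y' -> {0,1}, take 1 (1->1 ok)
  t15 'y' -> {0,1}, take 0 (1->0 ok)
  t16 'y' -> {0,1}, take 1 (0->1 ok)
  t17 'y' -> {0,1}, take 0 (1->0 ok)
  t18 'y' -> {0,1}, take 1 (0->1 ok)

0,0,1,1,2,2,3,2,2,3,3,2,0,1,1,0,1,0,1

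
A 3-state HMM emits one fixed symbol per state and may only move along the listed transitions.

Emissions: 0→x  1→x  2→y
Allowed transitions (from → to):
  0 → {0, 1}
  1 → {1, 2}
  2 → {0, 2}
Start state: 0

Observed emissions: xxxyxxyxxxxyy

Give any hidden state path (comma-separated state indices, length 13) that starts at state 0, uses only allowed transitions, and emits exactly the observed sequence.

  t0 'x' -> {0,1}, take 0 (start)
  t1 'x' -> {0,1}, take 0 (0->0 ok)
  t2 'x' -> {0,1}, take 1 (0->1 ok)
  t3 'y' -> {2}, take 2 (1->2 ok)
  t4 'x' -> {0,1}, take 0 (2->0 ok)
  t5 'x' -> {0,1}, take 1 (0->1 ok)
  t6 'y' -> {2}, take 2 (1->2 ok)
  t7 'x' -> {0,1}, take 0 (2->0 ok)
  t8 'x' -> {0,1}, take 1 (0->1 ok)
  t9 'x' -> {0,1}, take 1 (1->1 ok)
  t10 'x' -> {0,1}, take 1 (1->1 ok)
  t11 'y' -> {2}, take 2 (1->2 ok)
  t12 'y' -> {2}, take 2 (2->2 ok)

0,0,1,2,0,1,2,0,1,1,1,2,2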